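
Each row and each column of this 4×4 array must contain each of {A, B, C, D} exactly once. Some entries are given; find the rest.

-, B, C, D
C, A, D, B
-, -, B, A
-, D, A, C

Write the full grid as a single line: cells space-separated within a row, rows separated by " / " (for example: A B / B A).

A B C D / C A D B / D C B A / B D A C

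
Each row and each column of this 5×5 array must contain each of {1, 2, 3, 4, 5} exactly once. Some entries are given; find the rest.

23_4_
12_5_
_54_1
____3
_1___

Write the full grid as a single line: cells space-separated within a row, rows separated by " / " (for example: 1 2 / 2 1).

2 3 1 4 5 / 1 2 3 5 4 / 3 5 4 2 1 / 5 4 2 1 3 / 4 1 5 3 2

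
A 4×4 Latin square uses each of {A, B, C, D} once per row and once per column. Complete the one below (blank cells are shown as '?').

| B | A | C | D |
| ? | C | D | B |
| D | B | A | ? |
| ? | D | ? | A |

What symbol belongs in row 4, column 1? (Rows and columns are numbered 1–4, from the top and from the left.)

C

Cell (r2,c1): row 2 has {B,C,D}; column 1 has {B,D} → A.
Cell (r3,c4): row 3 has {A,B,D}; column 4 has {A,B,D} → C.
Cell (r4,c1): row 4 has {A,D}; column 1 has {A,B,D} → C.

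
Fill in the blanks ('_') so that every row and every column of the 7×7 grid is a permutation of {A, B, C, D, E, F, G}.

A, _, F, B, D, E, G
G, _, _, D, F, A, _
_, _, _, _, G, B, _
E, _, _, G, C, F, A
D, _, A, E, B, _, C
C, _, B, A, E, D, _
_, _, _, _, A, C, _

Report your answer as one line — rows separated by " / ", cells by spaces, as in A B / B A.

A C F B D E G / G E C D F A B / F A E C G B D / E B D G C F A / D F A E B G C / C G B A E D F / B D G F A C E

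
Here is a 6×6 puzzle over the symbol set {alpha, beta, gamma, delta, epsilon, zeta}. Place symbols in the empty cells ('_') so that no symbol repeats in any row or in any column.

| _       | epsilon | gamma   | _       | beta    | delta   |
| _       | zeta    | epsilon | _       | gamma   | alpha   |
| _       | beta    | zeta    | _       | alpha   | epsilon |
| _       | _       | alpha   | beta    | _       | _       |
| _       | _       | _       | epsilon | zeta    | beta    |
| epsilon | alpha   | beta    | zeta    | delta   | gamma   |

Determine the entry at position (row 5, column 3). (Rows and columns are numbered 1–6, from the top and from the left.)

delta

(r1,c4) = alpha
(r2,c4) = delta
(r3,c4) = gamma
(r4,c5) = epsilon
(r4,c6) = zeta
(r5,c3) = delta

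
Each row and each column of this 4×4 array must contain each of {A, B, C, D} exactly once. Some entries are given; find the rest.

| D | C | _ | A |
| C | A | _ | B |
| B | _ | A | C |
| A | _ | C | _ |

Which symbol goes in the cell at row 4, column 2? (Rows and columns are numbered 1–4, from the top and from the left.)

Cell (r1,c3): row 1 has {A,C,D}; column 3 has {A,C} → B.
Cell (r2,c3): row 2 has {A,B,C}; column 3 has {A,B,C} → D.
Cell (r3,c2): row 3 has {A,B,C}; column 2 has {A,C} → D.
Cell (r4,c2): row 4 has {A,C}; column 2 has {A,C,D} → B.

B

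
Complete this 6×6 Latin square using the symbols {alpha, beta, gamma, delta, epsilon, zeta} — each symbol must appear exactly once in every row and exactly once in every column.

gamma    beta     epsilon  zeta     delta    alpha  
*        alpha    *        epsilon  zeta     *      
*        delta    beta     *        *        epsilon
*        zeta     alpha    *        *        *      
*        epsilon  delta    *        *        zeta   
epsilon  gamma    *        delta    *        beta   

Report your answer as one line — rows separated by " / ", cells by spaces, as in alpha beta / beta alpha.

gamma beta epsilon zeta delta alpha / beta alpha gamma epsilon zeta delta / zeta delta beta alpha gamma epsilon / delta zeta alpha beta epsilon gamma / alpha epsilon delta gamma beta zeta / epsilon gamma zeta delta alpha beta

At row 2, column 3: row 2 has {alpha,epsilon,zeta}; column 3 has {alpha,beta,delta,epsilon}; that leaves gamma.
At row 2, column 6: row 2 has {alpha,gamma,epsilon,zeta}; column 6 has {alpha,beta,epsilon,zeta}; that leaves delta.
At row 4, column 6: row 4 has {alpha,zeta}; column 6 has {alpha,beta,delta,epsilon,zeta}; that leaves gamma.
At row 6, column 3: row 6 has {beta,gamma,delta,epsilon}; column 3 has {alpha,beta,gamma,delta,epsilon}; that leaves zeta.
At row 6, column 5: row 6 has {beta,gamma,delta,epsilon,zeta}; column 5 has {delta,zeta}; that leaves alpha.
At row 2, column 1: row 2 has {alpha,gamma,delta,epsilon,zeta}; column 1 has {gamma,epsilon}; that leaves beta.
At row 3, column 5: row 3 has {beta,delta,epsilon}; column 5 has {alpha,delta,zeta}; that leaves gamma.
At row 4, column 1: row 4 has {alpha,gamma,zeta}; column 1 has {beta,gamma,epsilon}; that leaves delta.
At row 4, column 4: row 4 has {alpha,gamma,delta,zeta}; column 4 has {delta,epsilon,zeta}; that leaves beta.
At row 4, column 5: row 4 has {alpha,beta,gamma,delta,zeta}; column 5 has {alpha,gamma,delta,zeta}; that leaves epsilon.
At row 5, column 1: row 5 has {delta,epsilon,zeta}; column 1 has {beta,gamma,delta,epsilon}; that leaves alpha.
At row 5, column 4: row 5 has {alpha,delta,epsilon,zeta}; column 4 has {beta,delta,epsilon,zeta}; that leaves gamma.
At row 5, column 5: row 5 has {alpha,gamma,delta,epsilon,zeta}; column 5 has {alpha,gamma,delta,epsilon,zeta}; that leaves beta.
At row 3, column 1: row 3 has {beta,gamma,delta,epsilon}; column 1 has {alpha,beta,gamma,delta,epsilon}; that leaves zeta.
At row 3, column 4: row 3 has {beta,gamma,delta,epsilon,zeta}; column 4 has {beta,gamma,delta,epsilon,zeta}; that leaves alpha.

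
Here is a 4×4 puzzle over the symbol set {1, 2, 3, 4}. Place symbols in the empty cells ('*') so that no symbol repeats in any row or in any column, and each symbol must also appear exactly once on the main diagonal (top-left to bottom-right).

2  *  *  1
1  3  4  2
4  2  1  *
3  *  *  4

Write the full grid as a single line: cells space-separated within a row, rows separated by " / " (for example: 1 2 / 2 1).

Cell (r1,c2): row 1 has {1,2}; column 2 has {2,3} → 4.
Cell (r1,c3): row 1 has {1,2,4}; column 3 has {1,4} → 3.
Cell (r3,c4): row 3 has {1,2,4}; column 4 has {1,2,4} → 3.
Cell (r4,c2): row 4 has {3,4}; column 2 has {2,3,4} → 1.
Cell (r4,c3): row 4 has {1,3,4}; column 3 has {1,3,4} → 2.

2 4 3 1 / 1 3 4 2 / 4 2 1 3 / 3 1 2 4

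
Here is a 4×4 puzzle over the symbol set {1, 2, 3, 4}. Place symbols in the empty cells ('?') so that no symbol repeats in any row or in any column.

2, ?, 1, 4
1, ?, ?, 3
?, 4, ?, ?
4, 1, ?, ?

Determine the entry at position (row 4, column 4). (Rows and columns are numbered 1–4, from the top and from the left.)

2

(r1,c2) = 3
(r2,c2) = 2
(r2,c3) = 4
(r3,c1) = 3
(r3,c3) = 2
(r3,c4) = 1
(r4,c3) = 3
(r4,c4) = 2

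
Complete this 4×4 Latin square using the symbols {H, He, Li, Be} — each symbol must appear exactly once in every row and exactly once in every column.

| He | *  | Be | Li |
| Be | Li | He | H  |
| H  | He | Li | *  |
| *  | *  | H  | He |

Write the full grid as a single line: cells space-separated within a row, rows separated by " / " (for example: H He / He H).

(r1,c2) = H
(r3,c4) = Be
(r4,c1) = Li
(r4,c2) = Be

He H Be Li / Be Li He H / H He Li Be / Li Be H He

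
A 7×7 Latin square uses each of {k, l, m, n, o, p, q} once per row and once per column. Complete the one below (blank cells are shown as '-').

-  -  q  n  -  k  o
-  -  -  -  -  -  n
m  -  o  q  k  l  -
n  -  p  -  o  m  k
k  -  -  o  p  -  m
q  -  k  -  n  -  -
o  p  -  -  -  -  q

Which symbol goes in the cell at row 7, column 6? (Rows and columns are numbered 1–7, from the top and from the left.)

n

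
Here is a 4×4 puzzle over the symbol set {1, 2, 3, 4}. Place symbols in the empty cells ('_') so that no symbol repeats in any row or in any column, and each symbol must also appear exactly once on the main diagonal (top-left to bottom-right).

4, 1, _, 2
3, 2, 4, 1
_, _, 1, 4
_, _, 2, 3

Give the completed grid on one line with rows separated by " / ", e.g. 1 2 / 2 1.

4 1 3 2 / 3 2 4 1 / 2 3 1 4 / 1 4 2 3

(r1,c3) = 3
(r3,c1) = 2
(r3,c2) = 3
(r4,c1) = 1
(r4,c2) = 4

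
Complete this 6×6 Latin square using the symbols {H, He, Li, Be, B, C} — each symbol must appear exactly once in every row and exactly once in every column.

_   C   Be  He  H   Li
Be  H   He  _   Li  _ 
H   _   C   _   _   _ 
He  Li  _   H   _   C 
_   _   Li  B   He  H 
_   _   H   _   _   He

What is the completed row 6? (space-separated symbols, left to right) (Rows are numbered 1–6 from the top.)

Li B H Be C He

(r1,c1) = B
(r2,c4) = C
(r2,c6) = B
(r3,c6) = Be
(r4,c3) = B
(r4,c5) = Be
(r5,c1) = C
(r5,c2) = Be
(r6,c1) = Li
(r6,c2) = B
(r6,c4) = Be
(r6,c5) = C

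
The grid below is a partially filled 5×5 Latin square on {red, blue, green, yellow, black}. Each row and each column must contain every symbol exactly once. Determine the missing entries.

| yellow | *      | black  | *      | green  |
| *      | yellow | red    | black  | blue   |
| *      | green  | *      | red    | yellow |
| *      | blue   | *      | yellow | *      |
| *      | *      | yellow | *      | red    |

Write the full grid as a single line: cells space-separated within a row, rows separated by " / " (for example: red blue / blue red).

At row 1, column 2: row 1 has {green,yellow,black}; column 2 has {blue,green,yellow}; that leaves red.
At row 1, column 4: row 1 has {red,green,yellow,black}; column 4 has {red,yellow,black}; that leaves blue.
At row 2, column 1: row 2 has {red,blue,yellow,black}; column 1 has {yellow}; that leaves green.
At row 3, column 3: row 3 has {red,green,yellow}; column 3 has {red,yellow,black}; that leaves blue.
At row 4, column 3: row 4 has {blue,yellow}; column 3 has {red,blue,yellow,black}; that leaves green.
At row 4, column 5: row 4 has {blue,green,yellow}; column 5 has {red,blue,green,yellow}; that leaves black.
At row 5, column 2: row 5 has {red,yellow}; column 2 has {red,blue,green,yellow}; that leaves black.
At row 5, column 4: row 5 has {red,yellow,black}; column 4 has {red,blue,yellow,black}; that leaves green.
At row 3, column 1: row 3 has {red,blue,green,yellow}; column 1 has {green,yellow}; that leaves black.
At row 4, column 1: row 4 has {blue,green,yellow,black}; column 1 has {green,yellow,black}; that leaves red.
At row 5, column 1: row 5 has {red,green,yellow,black}; column 1 has {red,green,yellow,black}; that leaves blue.

yellow red black blue green / green yellow red black blue / black green blue red yellow / red blue green yellow black / blue black yellow green red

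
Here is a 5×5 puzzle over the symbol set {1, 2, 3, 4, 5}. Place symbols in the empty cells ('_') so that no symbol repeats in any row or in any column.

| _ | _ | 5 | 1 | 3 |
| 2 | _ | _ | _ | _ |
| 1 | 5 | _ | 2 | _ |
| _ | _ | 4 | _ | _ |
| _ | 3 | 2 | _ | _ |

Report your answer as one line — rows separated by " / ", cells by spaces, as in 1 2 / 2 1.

row 1 has {1,3,5}; column 1 has {1,2} — only 4 is left for (r1,c1).
row 1 has {1,3,4,5}; column 2 has {3,5} — only 2 is left for (r1,c2).
row 3 has {1,2,5}; column 3 has {2,4,5} — only 3 is left for (r3,c3).
row 3 has {1,2,3,5}; column 5 has {3} — only 4 is left for (r3,c5).
row 4 has {4}; column 2 has {2,3,5} — only 1 is left for (r4,c2).
row 5 has {2,3}; column 1 has {1,2,4} — only 5 is left for (r5,c1).
row 5 has {2,3,5}; column 4 has {1,2} — only 4 is left for (r5,c4).
row 5 has {2,3,4,5}; column 5 has {3,4} — only 1 is left for (r5,c5).
row 2 has {2}; column 2 has {1,2,3,5} — only 4 is left for (r2,c2).
row 2 has {2,4}; column 3 has {2,3,4,5} — only 1 is left for (r2,c3).
row 2 has {1,2,4}; column 5 has {1,3,4} — only 5 is left for (r2,c5).
row 4 has {1,4}; column 1 has {1,2,4,5} — only 3 is left for (r4,c1).
row 4 has {1,3,4}; column 4 has {1,2,4} — only 5 is left for (r4,c4).
row 4 has {1,3,4,5}; column 5 has {1,3,4,5} — only 2 is left for (r4,c5).
row 2 has {1,2,4,5}; column 4 has {1,2,4,5} — only 3 is left for (r2,c4).

4 2 5 1 3 / 2 4 1 3 5 / 1 5 3 2 4 / 3 1 4 5 2 / 5 3 2 4 1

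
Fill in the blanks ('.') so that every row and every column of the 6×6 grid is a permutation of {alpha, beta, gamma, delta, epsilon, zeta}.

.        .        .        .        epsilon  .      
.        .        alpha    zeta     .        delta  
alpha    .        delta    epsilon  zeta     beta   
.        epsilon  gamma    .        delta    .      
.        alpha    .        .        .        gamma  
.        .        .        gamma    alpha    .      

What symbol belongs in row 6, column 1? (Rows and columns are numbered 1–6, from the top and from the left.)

delta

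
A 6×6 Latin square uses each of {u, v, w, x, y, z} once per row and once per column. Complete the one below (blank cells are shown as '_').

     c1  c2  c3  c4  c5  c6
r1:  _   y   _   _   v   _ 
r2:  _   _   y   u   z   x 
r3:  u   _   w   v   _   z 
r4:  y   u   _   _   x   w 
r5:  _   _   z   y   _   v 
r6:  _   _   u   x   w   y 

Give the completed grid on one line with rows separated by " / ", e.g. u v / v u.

z y x w v u / w v y u z x / u x w v y z / y u v z x w / x w z y u v / v z u x w y

(r1,c3) = x
(r1,c6) = u
(r3,c2) = x
(r3,c5) = y
(r4,c3) = v
(r4,c4) = z
(r5,c2) = w
(r5,c5) = u
(r1,c4) = w
(r2,c2) = v
(r5,c1) = x
(r6,c2) = z
(r1,c1) = z
(r2,c1) = w
(r6,c1) = v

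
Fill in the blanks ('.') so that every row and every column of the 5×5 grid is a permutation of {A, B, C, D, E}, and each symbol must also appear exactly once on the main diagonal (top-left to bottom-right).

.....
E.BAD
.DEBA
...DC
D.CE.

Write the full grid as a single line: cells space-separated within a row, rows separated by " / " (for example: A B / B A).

row 1 is empty so far; column 4 has {A,B,D,E} — only C is left for (r1,c4).
row 2 has {A,B,D,E}; column 2 has {D}; the diagonal has {D,E} — only C is left for (r2,c2).
row 3 has {A,B,D,E}; column 1 has {D,E} — only C is left for (r3,c1).
row 4 has {C,D}; column 3 has {B,C,E} — only A is left for (r4,c3).
row 5 has {C,D,E}; column 5 has {A,C,D}; the diagonal has {C,D,E} — only B is left for (r5,c5).
row 1 has {C}; column 1 has {C,D,E}; the diagonal has {B,C,D,E} — only A is left for (r1,c1).
row 1 has {A,C}; column 3 has {A,B,C,E} — only D is left for (r1,c3).
row 1 has {A,C,D}; column 5 has {A,B,C,D} — only E is left for (r1,c5).
row 4 has {A,C,D}; column 1 has {A,C,D,E} — only B is left for (r4,c1).
row 4 has {A,B,C,D}; column 2 has {C,D} — only E is left for (r4,c2).
row 5 has {B,C,D,E}; column 2 has {C,D,E} — only A is left for (r5,c2).
row 1 has {A,C,D,E}; column 2 has {A,C,D,E} — only B is left for (r1,c2).

A B D C E / E C B A D / C D E B A / B E A D C / D A C E B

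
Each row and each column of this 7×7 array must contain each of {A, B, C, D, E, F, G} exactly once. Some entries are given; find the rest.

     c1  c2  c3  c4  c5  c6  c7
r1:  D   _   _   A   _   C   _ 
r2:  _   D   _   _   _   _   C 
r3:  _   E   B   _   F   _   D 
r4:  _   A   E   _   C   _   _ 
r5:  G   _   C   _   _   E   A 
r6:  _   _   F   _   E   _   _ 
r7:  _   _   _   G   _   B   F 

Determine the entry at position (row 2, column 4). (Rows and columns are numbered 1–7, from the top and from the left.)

E

At row 1, column 3: row 1 has {A,C,D}; column 3 has {B,C,E,F}; that leaves G.
At row 1, column 5: row 1 has {A,C,D,G}; column 5 has {C,E,F}; that leaves B.
At row 1, column 7: row 1 has {A,B,C,D,G}; column 7 has {A,C,D,F}; that leaves E.
At row 2, column 3: row 2 has {C,D}; column 3 has {B,C,E,F,G}; that leaves A.
At row 2, column 5: row 2 has {A,C,D}; column 5 has {B,C,E,F}; that leaves G.
At row 2, column 6: row 2 has {A,C,D,G}; column 6 has {B,C,E}; that leaves F.
At row 3, column 4: row 3 has {B,D,E,F}; column 4 has {A,G}; that leaves C.
At row 5, column 5: row 5 has {A,C,E,G}; column 5 has {B,C,E,F,G}; that leaves D.
At row 7, column 2: row 7 has {B,F,G}; column 2 has {A,D,E}; that leaves C.
At row 7, column 3: row 7 has {B,C,F,G}; column 3 has {A,B,C,E,F,G}; that leaves D.
At row 7, column 5: row 7 has {B,C,D,F,G}; column 5 has {B,C,D,E,F,G}; that leaves A.
At row 1, column 2: row 1 has {A,B,C,D,E,G}; column 2 has {A,C,D,E}; that leaves F.
At row 3, column 1: row 3 has {B,C,D,E,F}; column 1 has {D,G}; that leaves A.
At row 3, column 6: row 3 has {A,B,C,D,E,F}; column 6 has {B,C,E,F}; that leaves G.
At row 4, column 6: row 4 has {A,C,E}; column 6 has {B,C,E,F,G}; that leaves D.
At row 5, column 2: row 5 has {A,C,D,E,G}; column 2 has {A,C,D,E,F}; that leaves B.
At row 5, column 4: row 5 has {A,B,C,D,E,G}; column 4 has {A,C,G}; that leaves F.
At row 6, column 2: row 6 has {E,F}; column 2 has {A,B,C,D,E,F}; that leaves G.
At row 6, column 6: row 6 has {E,F,G}; column 6 has {B,C,D,E,F,G}; that leaves A.
At row 6, column 7: row 6 has {A,E,F,G}; column 7 has {A,C,D,E,F}; that leaves B.
At row 7, column 1: row 7 has {A,B,C,D,F,G}; column 1 has {A,D,G}; that leaves E.
At row 2, column 1: row 2 has {A,C,D,F,G}; column 1 has {A,D,E,G}; that leaves B.
At row 2, column 4: row 2 has {A,B,C,D,F,G}; column 4 has {A,C,F,G}; that leaves E.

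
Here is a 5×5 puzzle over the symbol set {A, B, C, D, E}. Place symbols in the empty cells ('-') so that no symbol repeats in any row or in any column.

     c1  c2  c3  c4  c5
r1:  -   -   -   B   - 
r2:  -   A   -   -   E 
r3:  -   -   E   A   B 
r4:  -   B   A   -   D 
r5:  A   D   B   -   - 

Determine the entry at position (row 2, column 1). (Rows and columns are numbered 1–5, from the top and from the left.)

B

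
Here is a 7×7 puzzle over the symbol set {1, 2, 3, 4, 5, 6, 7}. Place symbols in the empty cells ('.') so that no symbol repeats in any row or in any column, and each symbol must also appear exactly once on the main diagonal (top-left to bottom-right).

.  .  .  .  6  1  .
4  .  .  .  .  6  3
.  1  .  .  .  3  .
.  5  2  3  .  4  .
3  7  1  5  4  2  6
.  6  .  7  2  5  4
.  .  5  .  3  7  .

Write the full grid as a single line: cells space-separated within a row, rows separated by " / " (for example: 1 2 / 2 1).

7 3 4 2 6 1 5 / 4 2 7 1 5 6 3 / 5 1 6 4 7 3 2 / 6 5 2 3 1 4 7 / 3 7 1 5 4 2 6 / 1 6 3 7 2 5 4 / 2 4 5 6 3 7 1

(r2,c2) = 2
(r2,c3) = 7
(r2,c4) = 1
(r2,c5) = 5
(r3,c3) = 6
(r3,c5) = 7
(r4,c5) = 1
(r4,c7) = 7
(r6,c1) = 1
(r6,c3) = 3
(r7,c2) = 4
(r7,c7) = 1
(r1,c1) = 7
(r1,c2) = 3
(r1,c3) = 4
(r1,c4) = 2
(r1,c7) = 5
(r3,c4) = 4
(r3,c7) = 2
(r4,c1) = 6
(r7,c1) = 2
(r7,c4) = 6
(r3,c1) = 5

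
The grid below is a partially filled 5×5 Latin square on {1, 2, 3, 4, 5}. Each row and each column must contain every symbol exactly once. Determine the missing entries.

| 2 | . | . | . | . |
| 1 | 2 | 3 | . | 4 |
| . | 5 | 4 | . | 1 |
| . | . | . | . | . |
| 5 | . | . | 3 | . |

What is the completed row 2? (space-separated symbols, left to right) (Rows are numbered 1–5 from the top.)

1 2 3 5 4

Cell (r2,c4): row 2 has {1,2,3,4}; column 4 has {3} → 5.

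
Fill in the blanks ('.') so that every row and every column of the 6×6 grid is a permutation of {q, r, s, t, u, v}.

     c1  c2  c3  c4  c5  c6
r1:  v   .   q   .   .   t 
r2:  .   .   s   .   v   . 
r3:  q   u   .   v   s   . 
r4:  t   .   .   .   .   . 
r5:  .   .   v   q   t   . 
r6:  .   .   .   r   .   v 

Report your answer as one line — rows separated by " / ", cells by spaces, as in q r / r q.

(r3,c6): row 3 has {q,s,u,v}; column 6 has {t,v}, so it must be r.
(r3,c3): row 3 has {q,r,s,u,v}; column 3 has {q,s,v}, so it must be t.
(r6,c3): row 6 has {r,v}; column 3 has {q,s,t,v}, so it must be u.
(r6,c5): row 6 has {r,u,v}; column 5 has {s,t,v}, so it must be q.
(r4,c3): row 4 has {t}; column 3 has {q,s,t,u,v}, so it must be r.
(r4,c5): row 4 has {r,t}; column 5 has {q,s,t,v}, so it must be u.
(r6,c1): row 6 has {q,r,u,v}; column 1 has {q,t,v}, so it must be s.
(r6,c2): row 6 has {q,r,s,u,v}; column 2 has {u}, so it must be t.
(r1,c5): row 1 has {q,t,v}; column 5 has {q,s,t,u,v}, so it must be r.
(r4,c4): row 4 has {r,t,u}; column 4 has {q,r,v}, so it must be s.
(r4,c6): row 4 has {r,s,t,u}; column 6 has {r,t,v}, so it must be q.
(r1,c2): row 1 has {q,r,t,v}; column 2 has {t,u}, so it must be s.
(r1,c4): row 1 has {q,r,s,t,v}; column 4 has {q,r,s,v}, so it must be u.
(r2,c4): row 2 has {s,v}; column 4 has {q,r,s,u,v}, so it must be t.
(r2,c6): row 2 has {s,t,v}; column 6 has {q,r,t,v}, so it must be u.
(r4,c2): row 4 has {q,r,s,t,u}; column 2 has {s,t,u}, so it must be v.
(r5,c2): row 5 has {q,t,v}; column 2 has {s,t,u,v}, so it must be r.
(r5,c6): row 5 has {q,r,t,v}; column 6 has {q,r,t,u,v}, so it must be s.
(r2,c1): row 2 has {s,t,u,v}; column 1 has {q,s,t,v}, so it must be r.
(r2,c2): row 2 has {r,s,t,u,v}; column 2 has {r,s,t,u,v}, so it must be q.
(r5,c1): row 5 has {q,r,s,t,v}; column 1 has {q,r,s,t,v}, so it must be u.

v s q u r t / r q s t v u / q u t v s r / t v r s u q / u r v q t s / s t u r q v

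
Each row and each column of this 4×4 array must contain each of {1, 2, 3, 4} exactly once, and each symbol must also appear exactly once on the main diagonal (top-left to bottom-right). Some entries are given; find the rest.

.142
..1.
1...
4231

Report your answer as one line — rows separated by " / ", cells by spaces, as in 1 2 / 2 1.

3 1 4 2 / 2 4 1 3 / 1 3 2 4 / 4 2 3 1

(r1,c1): row 1 has {1,2,4}; column 1 has {1,4}; the diagonal has {1}, so it must be 3.
(r2,c1): row 2 has {1}; column 1 has {1,3,4}, so it must be 2.
(r2,c2): row 2 has {1,2}; column 2 has {1,2}; the diagonal has {1,3}, so it must be 4.
(r2,c4): row 2 has {1,2,4}; column 4 has {1,2}, so it must be 3.
(r3,c2): row 3 has {1}; column 2 has {1,2,4}, so it must be 3.
(r3,c3): row 3 has {1,3}; column 3 has {1,3,4}; the diagonal has {1,3,4}, so it must be 2.
(r3,c4): row 3 has {1,2,3}; column 4 has {1,2,3}, so it must be 4.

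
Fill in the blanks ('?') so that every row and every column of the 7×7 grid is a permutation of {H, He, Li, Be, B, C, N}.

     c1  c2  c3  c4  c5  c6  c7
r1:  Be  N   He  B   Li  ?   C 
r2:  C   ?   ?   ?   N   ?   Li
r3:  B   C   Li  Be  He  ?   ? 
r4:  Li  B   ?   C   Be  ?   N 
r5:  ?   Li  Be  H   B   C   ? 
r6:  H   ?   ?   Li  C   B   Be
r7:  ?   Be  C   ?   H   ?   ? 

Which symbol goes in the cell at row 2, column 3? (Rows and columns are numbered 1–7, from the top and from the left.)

B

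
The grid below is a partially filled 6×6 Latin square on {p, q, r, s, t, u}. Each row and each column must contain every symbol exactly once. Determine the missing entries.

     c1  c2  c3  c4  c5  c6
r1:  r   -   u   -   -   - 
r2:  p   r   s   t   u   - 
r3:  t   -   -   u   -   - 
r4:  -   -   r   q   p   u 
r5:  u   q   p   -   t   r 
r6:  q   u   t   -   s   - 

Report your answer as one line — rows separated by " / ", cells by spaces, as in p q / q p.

(r1,c5) = q
(r2,c6) = q
(r3,c3) = q
(r3,c5) = r
(r4,c1) = s
(r4,c2) = t
(r5,c4) = s
(r6,c6) = p
(r1,c4) = p
(r3,c6) = s
(r6,c4) = r
(r1,c2) = s
(r1,c6) = t
(r3,c2) = p

r s u p q t / p r s t u q / t p q u r s / s t r q p u / u q p s t r / q u t r s p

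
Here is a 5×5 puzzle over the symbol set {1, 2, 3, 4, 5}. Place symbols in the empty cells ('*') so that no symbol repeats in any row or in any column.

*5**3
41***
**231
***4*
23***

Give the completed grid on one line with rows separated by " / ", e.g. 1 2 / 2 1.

1 5 4 2 3 / 4 1 3 5 2 / 5 4 2 3 1 / 3 2 1 4 5 / 2 3 5 1 4

(r1,c1): row 1 has {3,5}; column 1 has {2,4}, so it must be 1.
(r1,c3): row 1 has {1,3,5}; column 3 has {2}, so it must be 4.
(r1,c4): row 1 has {1,3,4,5}; column 4 has {3,4}, so it must be 2.
(r2,c4): row 2 has {1,4}; column 4 has {2,3,4}, so it must be 5.
(r2,c5): row 2 has {1,4,5}; column 5 has {1,3}, so it must be 2.
(r3,c1): row 3 has {1,2,3}; column 1 has {1,2,4}, so it must be 5.
(r3,c2): row 3 has {1,2,3,5}; column 2 has {1,3,5}, so it must be 4.
(r4,c1): row 4 has {4}; column 1 has {1,2,4,5}, so it must be 3.
(r4,c2): row 4 has {3,4}; column 2 has {1,3,4,5}, so it must be 2.
(r4,c5): row 4 has {2,3,4}; column 5 has {1,2,3}, so it must be 5.
(r5,c4): row 5 has {2,3}; column 4 has {2,3,4,5}, so it must be 1.
(r5,c5): row 5 has {1,2,3}; column 5 has {1,2,3,5}, so it must be 4.
(r2,c3): row 2 has {1,2,4,5}; column 3 has {2,4}, so it must be 3.
(r4,c3): row 4 has {2,3,4,5}; column 3 has {2,3,4}, so it must be 1.
(r5,c3): row 5 has {1,2,3,4}; column 3 has {1,2,3,4}, so it must be 5.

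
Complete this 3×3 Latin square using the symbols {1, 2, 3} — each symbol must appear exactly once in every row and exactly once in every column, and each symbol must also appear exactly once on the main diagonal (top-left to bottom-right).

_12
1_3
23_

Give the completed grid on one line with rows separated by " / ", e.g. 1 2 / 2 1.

3 1 2 / 1 2 3 / 2 3 1

row 1 has {1,2}; column 1 has {1,2}; the diagonal is empty so far — only 3 is left for (r1,c1).
row 2 has {1,3}; column 2 has {1,3}; the diagonal has {3} — only 2 is left for (r2,c2).
row 3 has {2,3}; column 3 has {2,3}; the diagonal has {2,3} — only 1 is left for (r3,c3).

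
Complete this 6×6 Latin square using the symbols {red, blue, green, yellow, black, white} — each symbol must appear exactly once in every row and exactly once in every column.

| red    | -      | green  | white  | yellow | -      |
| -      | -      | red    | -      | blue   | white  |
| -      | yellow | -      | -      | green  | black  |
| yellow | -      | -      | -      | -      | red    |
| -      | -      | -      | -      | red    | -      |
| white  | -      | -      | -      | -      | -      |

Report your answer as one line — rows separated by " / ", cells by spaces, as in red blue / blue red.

red black green white yellow blue / black green red yellow blue white / blue yellow white red green black / yellow blue black green white red / green white blue black red yellow / white red yellow blue black green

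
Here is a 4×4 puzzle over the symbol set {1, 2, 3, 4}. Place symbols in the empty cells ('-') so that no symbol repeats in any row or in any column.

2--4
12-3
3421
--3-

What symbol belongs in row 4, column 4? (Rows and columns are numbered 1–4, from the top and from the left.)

2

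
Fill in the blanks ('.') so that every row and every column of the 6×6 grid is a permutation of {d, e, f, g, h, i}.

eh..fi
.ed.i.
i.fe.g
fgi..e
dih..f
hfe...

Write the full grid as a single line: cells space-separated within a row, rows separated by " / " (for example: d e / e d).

e h g d f i / g e d f i h / i d f e h g / f g i h d e / d i h g e f / h f e i g d

Cell (r1,c3): row 1 has {e,f,h,i}; column 3 has {d,e,f,h,i} → g.
Cell (r1,c4): row 1 has {e,f,g,h,i}; column 4 has {e} → d.
Cell (r2,c1): row 2 has {d,e,i}; column 1 has {d,e,f,h,i} → g.
Cell (r2,c6): row 2 has {d,e,g,i}; column 6 has {e,f,g,i} → h.
Cell (r3,c2): row 3 has {e,f,g,i}; column 2 has {e,f,g,h,i} → d.
Cell (r3,c5): row 3 has {d,e,f,g,i}; column 5 has {f,i} → h.
Cell (r4,c4): row 4 has {e,f,g,i}; column 4 has {d,e} → h.
Cell (r4,c5): row 4 has {e,f,g,h,i}; column 5 has {f,h,i} → d.
Cell (r5,c4): row 5 has {d,f,h,i}; column 4 has {d,e,h} → g.
Cell (r5,c5): row 5 has {d,f,g,h,i}; column 5 has {d,f,h,i} → e.
Cell (r6,c4): row 6 has {e,f,h}; column 4 has {d,e,g,h} → i.
Cell (r6,c5): row 6 has {e,f,h,i}; column 5 has {d,e,f,h,i} → g.
Cell (r6,c6): row 6 has {e,f,g,h,i}; column 6 has {e,f,g,h,i} → d.
Cell (r2,c4): row 2 has {d,e,g,h,i}; column 4 has {d,e,g,h,i} → f.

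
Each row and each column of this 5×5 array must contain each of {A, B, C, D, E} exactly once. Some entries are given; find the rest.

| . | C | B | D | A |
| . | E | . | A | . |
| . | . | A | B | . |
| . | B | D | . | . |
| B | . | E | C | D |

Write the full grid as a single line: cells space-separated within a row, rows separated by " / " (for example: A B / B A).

E C B D A / D E C A B / C D A B E / A B D E C / B A E C D

Cell (r1,c1): row 1 has {A,B,C,D}; column 1 has {B} → E.
Cell (r2,c3): row 2 has {A,E}; column 3 has {A,B,D,E} → C.
Cell (r2,c5): row 2 has {A,C,E}; column 5 has {A,D} → B.
Cell (r3,c2): row 3 has {A,B}; column 2 has {B,C,E} → D.
Cell (r4,c4): row 4 has {B,D}; column 4 has {A,B,C,D} → E.
Cell (r4,c5): row 4 has {B,D,E}; column 5 has {A,B,D} → C.
Cell (r5,c2): row 5 has {B,C,D,E}; column 2 has {B,C,D,E} → A.
Cell (r2,c1): row 2 has {A,B,C,E}; column 1 has {B,E} → D.
Cell (r3,c1): row 3 has {A,B,D}; column 1 has {B,D,E} → C.
Cell (r3,c5): row 3 has {A,B,C,D}; column 5 has {A,B,C,D} → E.
Cell (r4,c1): row 4 has {B,C,D,E}; column 1 has {B,C,D,E} → A.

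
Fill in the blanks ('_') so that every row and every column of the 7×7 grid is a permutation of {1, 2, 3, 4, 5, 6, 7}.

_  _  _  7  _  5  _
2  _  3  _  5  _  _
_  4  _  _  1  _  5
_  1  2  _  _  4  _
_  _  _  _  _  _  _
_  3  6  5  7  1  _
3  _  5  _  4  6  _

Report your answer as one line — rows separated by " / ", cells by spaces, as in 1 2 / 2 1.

1 2 4 7 6 5 3 / 2 6 3 1 5 7 4 / 6 4 7 3 1 2 5 / 5 1 2 6 3 4 7 / 7 5 1 4 2 3 6 / 4 3 6 5 7 1 2 / 3 7 5 2 4 6 1

row 2 has {2,3,5}; column 6 has {1,4,5,6} — only 7 is left for (r2,c6).
row 3 has {1,4,5}; column 3 has {2,3,5,6} — only 7 is left for (r3,c3).
row 6 has {1,3,5,6,7}; column 1 has {2,3} — only 4 is left for (r6,c1).
row 6 has {1,3,4,5,6,7}; column 7 has {5} — only 2 is left for (r6,c7).
row 2 has {2,3,5,7}; column 2 has {1,3,4} — only 6 is left for (r2,c2).
row 3 has {1,4,5,7}; column 1 has {2,3,4} — only 6 is left for (r3,c1).
row 1 has {5,7}; column 1 has {2,3,4,6} — only 1 is left for (r1,c1).
row 1 has {1,5,7}; column 2 has {1,3,4,6} — only 2 is left for (r1,c2).
row 1 has {1,2,5,7}; column 3 has {2,3,5,6,7} — only 4 is left for (r1,c3).
row 5 is empty so far; column 3 has {2,3,4,5,6,7} — only 1 is left for (r5,c3).
row 7 has {3,4,5,6}; column 2 has {1,2,3,4,6} — only 7 is left for (r7,c2).
row 7 has {3,4,5,6,7}; column 7 has {2,5} — only 1 is left for (r7,c7).
row 2 has {2,3,5,6,7}; column 7 has {1,2,5} — only 4 is left for (r2,c7).
row 5 has {1}; column 2 has {1,2,3,4,6,7} — only 5 is left for (r5,c2).
row 7 has {1,3,4,5,6,7}; column 4 has {5,7} — only 2 is left for (r7,c4).
row 2 has {2,3,4,5,6,7}; column 4 has {2,5,7} — only 1 is left for (r2,c4).
row 3 has {1,4,5,6,7}; column 4 has {1,2,5,7} — only 3 is left for (r3,c4).
row 3 has {1,3,4,5,6,7}; column 6 has {1,4,5,6,7} — only 2 is left for (r3,c6).
row 4 has {1,2,4}; column 4 has {1,2,3,5,7} — only 6 is left for (r4,c4).
row 4 has {1,2,4,6}; column 5 has {1,4,5,7} — only 3 is left for (r4,c5).
row 4 has {1,2,3,4,6}; column 7 has {1,2,4,5} — only 7 is left for (r4,c7).
row 5 has {1,5}; column 1 has {1,2,3,4,6} — only 7 is left for (r5,c1).
row 5 has {1,5,7}; column 4 has {1,2,3,5,6,7} — only 4 is left for (r5,c4).
row 5 has {1,4,5,7}; column 6 has {1,2,4,5,6,7} — only 3 is left for (r5,c6).
row 5 has {1,3,4,5,7}; column 7 has {1,2,4,5,7} — only 6 is left for (r5,c7).
row 1 has {1,2,4,5,7}; column 5 has {1,3,4,5,7} — only 6 is left for (r1,c5).
row 1 has {1,2,4,5,6,7}; column 7 has {1,2,4,5,6,7} — only 3 is left for (r1,c7).
row 4 has {1,2,3,4,6,7}; column 1 has {1,2,3,4,6,7} — only 5 is left for (r4,c1).
row 5 has {1,3,4,5,6,7}; column 5 has {1,3,4,5,6,7} — only 2 is left for (r5,c5).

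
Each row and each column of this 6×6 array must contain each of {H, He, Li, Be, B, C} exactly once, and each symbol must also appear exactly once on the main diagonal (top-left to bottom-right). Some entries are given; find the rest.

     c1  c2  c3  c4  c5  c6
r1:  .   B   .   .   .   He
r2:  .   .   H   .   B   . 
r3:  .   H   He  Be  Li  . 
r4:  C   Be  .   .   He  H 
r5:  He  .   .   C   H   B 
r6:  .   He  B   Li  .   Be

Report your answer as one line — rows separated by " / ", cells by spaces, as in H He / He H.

Li B C H Be He / Be C H He B Li / B H He Be Li C / C Be Li B He H / He Li Be C H B / H He B Li C Be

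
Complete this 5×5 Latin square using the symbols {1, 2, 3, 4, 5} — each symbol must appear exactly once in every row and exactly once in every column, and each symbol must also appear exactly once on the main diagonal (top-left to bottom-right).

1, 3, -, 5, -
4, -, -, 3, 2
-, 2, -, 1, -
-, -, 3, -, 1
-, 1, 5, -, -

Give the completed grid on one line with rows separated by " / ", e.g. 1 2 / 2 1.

1 3 2 5 4 / 4 5 1 3 2 / 3 2 4 1 5 / 5 4 3 2 1 / 2 1 5 4 3

(r1,c5) = 4
(r2,c2) = 5
(r2,c3) = 1
(r3,c3) = 4
(r4,c2) = 4
(r4,c4) = 2
(r5,c4) = 4
(r5,c5) = 3
(r1,c3) = 2
(r3,c5) = 5
(r4,c1) = 5
(r5,c1) = 2
(r3,c1) = 3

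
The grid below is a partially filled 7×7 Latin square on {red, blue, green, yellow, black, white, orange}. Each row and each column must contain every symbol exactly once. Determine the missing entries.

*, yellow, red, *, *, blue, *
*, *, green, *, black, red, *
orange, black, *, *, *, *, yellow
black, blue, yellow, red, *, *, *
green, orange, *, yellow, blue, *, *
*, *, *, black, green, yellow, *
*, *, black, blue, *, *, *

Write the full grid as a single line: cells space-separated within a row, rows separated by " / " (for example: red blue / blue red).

white yellow red green orange blue black / yellow white green orange black red blue / orange black blue white red green yellow / black blue yellow red white orange green / green orange white yellow blue black red / blue red orange black green yellow white / red green black blue yellow white orange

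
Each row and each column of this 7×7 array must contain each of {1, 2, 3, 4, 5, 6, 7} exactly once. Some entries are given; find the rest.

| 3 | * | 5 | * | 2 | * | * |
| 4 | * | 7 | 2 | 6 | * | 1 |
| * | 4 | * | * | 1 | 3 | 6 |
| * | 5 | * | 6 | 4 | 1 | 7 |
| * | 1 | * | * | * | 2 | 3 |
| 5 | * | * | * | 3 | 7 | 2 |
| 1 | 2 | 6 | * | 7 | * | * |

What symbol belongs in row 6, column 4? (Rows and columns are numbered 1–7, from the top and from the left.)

4

(r1,c7): row 1 has {2,3,5}; column 7 has {1,2,3,6,7}, so it must be 4.
(r2,c2): row 2 has {1,2,4,6,7}; column 2 has {1,2,4,5}, so it must be 3.
(r2,c6): row 2 has {1,2,3,4,6,7}; column 6 has {1,2,3,7}, so it must be 5.
(r3,c3): row 3 has {1,3,4,6}; column 3 has {5,6,7}, so it must be 2.
(r4,c1): row 4 has {1,4,5,6,7}; column 1 has {1,3,4,5}, so it must be 2.
(r4,c3): row 4 has {1,2,4,5,6,7}; column 3 has {2,5,6,7}, so it must be 3.
(r5,c3): row 5 has {1,2,3}; column 3 has {2,3,5,6,7}, so it must be 4.
(r5,c5): row 5 has {1,2,3,4}; column 5 has {1,2,3,4,6,7}, so it must be 5.
(r6,c2): row 6 has {2,3,5,7}; column 2 has {1,2,3,4,5}, so it must be 6.
(r6,c3): row 6 has {2,3,5,6,7}; column 3 has {2,3,4,5,6,7}, so it must be 1.
(r6,c4): row 6 has {1,2,3,5,6,7}; column 4 has {2,6}, so it must be 4.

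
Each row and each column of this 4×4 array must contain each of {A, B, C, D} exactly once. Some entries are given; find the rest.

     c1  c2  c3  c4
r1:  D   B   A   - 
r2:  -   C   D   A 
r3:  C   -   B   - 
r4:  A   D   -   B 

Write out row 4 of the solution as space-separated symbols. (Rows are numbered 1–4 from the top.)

row 1 has {A,B,D}; column 4 has {A,B} — only C is left for (r1,c4).
row 2 has {A,C,D}; column 1 has {A,C,D} — only B is left for (r2,c1).
row 3 has {B,C}; column 2 has {B,C,D} — only A is left for (r3,c2).
row 3 has {A,B,C}; column 4 has {A,B,C} — only D is left for (r3,c4).
row 4 has {A,B,D}; column 3 has {A,B,D} — only C is left for (r4,c3).

A D C B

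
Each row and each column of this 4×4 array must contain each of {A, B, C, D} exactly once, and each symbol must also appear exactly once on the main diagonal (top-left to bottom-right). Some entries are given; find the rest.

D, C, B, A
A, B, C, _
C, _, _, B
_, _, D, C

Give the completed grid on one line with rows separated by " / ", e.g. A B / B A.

D C B A / A B C D / C D A B / B A D C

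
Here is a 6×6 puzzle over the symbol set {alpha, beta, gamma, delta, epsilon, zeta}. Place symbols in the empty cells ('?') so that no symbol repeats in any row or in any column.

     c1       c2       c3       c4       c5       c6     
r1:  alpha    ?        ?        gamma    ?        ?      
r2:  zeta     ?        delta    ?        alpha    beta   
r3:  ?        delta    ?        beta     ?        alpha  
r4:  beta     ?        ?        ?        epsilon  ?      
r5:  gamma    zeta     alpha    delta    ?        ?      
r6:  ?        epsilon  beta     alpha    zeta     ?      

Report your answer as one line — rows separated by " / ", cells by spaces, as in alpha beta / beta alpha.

alpha beta epsilon gamma delta zeta / zeta gamma delta epsilon alpha beta / epsilon delta zeta beta gamma alpha / beta alpha gamma zeta epsilon delta / gamma zeta alpha delta beta epsilon / delta epsilon beta alpha zeta gamma

At row 1, column 2: row 1 has {alpha,gamma}; column 2 has {delta,epsilon,zeta}; that leaves beta.
At row 1, column 5: row 1 has {alpha,beta,gamma}; column 5 has {alpha,epsilon,zeta}; that leaves delta.
At row 2, column 2: row 2 has {alpha,beta,delta,zeta}; column 2 has {beta,delta,epsilon,zeta}; that leaves gamma.
At row 2, column 4: row 2 has {alpha,beta,gamma,delta,zeta}; column 4 has {alpha,beta,gamma,delta}; that leaves epsilon.
At row 3, column 1: row 3 has {alpha,beta,delta}; column 1 has {alpha,beta,gamma,zeta}; that leaves epsilon.
At row 3, column 5: row 3 has {alpha,beta,delta,epsilon}; column 5 has {alpha,delta,epsilon,zeta}; that leaves gamma.
At row 4, column 2: row 4 has {beta,epsilon}; column 2 has {beta,gamma,delta,epsilon,zeta}; that leaves alpha.
At row 4, column 4: row 4 has {alpha,beta,epsilon}; column 4 has {alpha,beta,gamma,delta,epsilon}; that leaves zeta.
At row 5, column 5: row 5 has {alpha,gamma,delta,zeta}; column 5 has {alpha,gamma,delta,epsilon,zeta}; that leaves beta.
At row 5, column 6: row 5 has {alpha,beta,gamma,delta,zeta}; column 6 has {alpha,beta}; that leaves epsilon.
At row 6, column 1: row 6 has {alpha,beta,epsilon,zeta}; column 1 has {alpha,beta,gamma,epsilon,zeta}; that leaves delta.
At row 6, column 6: row 6 has {alpha,beta,delta,epsilon,zeta}; column 6 has {alpha,beta,epsilon}; that leaves gamma.
At row 1, column 6: row 1 has {alpha,beta,gamma,delta}; column 6 has {alpha,beta,gamma,epsilon}; that leaves zeta.
At row 3, column 3: row 3 has {alpha,beta,gamma,delta,epsilon}; column 3 has {alpha,beta,delta}; that leaves zeta.
At row 4, column 3: row 4 has {alpha,beta,epsilon,zeta}; column 3 has {alpha,beta,delta,zeta}; that leaves gamma.
At row 4, column 6: row 4 has {alpha,beta,gamma,epsilon,zeta}; column 6 has {alpha,beta,gamma,epsilon,zeta}; that leaves delta.
At row 1, column 3: row 1 has {alpha,beta,gamma,delta,zeta}; column 3 has {alpha,beta,gamma,delta,zeta}; that leaves epsilon.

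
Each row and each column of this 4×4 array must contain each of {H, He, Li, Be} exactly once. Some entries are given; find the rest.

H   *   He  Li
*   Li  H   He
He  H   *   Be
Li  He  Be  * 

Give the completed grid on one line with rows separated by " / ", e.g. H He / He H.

H Be He Li / Be Li H He / He H Li Be / Li He Be H

(r1,c2) = Be
(r2,c1) = Be
(r3,c3) = Li
(r4,c4) = H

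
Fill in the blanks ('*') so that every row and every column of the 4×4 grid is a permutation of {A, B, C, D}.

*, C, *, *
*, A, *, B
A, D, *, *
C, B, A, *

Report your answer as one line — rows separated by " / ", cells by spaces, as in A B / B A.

B C D A / D A C B / A D B C / C B A D

At row 2, column 1: row 2 has {A,B}; column 1 has {A,C}; that leaves D.
At row 2, column 3: row 2 has {A,B,D}; column 3 has {A}; that leaves C.
At row 3, column 3: row 3 has {A,D}; column 3 has {A,C}; that leaves B.
At row 3, column 4: row 3 has {A,B,D}; column 4 has {B}; that leaves C.
At row 4, column 4: row 4 has {A,B,C}; column 4 has {B,C}; that leaves D.
At row 1, column 1: row 1 has {C}; column 1 has {A,C,D}; that leaves B.
At row 1, column 3: row 1 has {B,C}; column 3 has {A,B,C}; that leaves D.
At row 1, column 4: row 1 has {B,C,D}; column 4 has {B,C,D}; that leaves A.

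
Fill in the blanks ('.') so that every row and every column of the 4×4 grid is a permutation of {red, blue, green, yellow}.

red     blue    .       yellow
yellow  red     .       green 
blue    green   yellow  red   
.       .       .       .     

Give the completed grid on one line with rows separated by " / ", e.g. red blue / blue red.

red blue green yellow / yellow red blue green / blue green yellow red / green yellow red blue

(r1,c3): row 1 has {red,blue,yellow}; column 3 has {yellow}, so it must be green.
(r2,c3): row 2 has {red,green,yellow}; column 3 has {green,yellow}, so it must be blue.
(r4,c1): row 4 is empty so far; column 1 has {red,blue,yellow}, so it must be green.
(r4,c2): row 4 has {green}; column 2 has {red,blue,green}, so it must be yellow.
(r4,c3): row 4 has {green,yellow}; column 3 has {blue,green,yellow}, so it must be red.
(r4,c4): row 4 has {red,green,yellow}; column 4 has {red,green,yellow}, so it must be blue.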